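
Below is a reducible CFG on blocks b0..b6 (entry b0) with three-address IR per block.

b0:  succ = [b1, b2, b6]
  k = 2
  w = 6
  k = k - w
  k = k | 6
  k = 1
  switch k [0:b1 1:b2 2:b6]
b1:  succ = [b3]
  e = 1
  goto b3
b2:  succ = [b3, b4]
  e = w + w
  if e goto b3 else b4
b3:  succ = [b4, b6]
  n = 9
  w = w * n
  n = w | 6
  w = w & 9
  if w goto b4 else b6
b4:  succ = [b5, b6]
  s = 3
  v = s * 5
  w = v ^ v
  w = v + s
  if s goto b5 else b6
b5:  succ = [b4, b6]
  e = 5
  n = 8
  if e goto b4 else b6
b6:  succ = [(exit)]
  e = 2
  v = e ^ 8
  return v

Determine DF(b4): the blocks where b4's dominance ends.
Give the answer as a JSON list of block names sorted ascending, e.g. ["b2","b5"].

idom tree: b1←b0 b2←b0 b3←b0 b4←b0 b5←b4 b6←b0
Join-block Dom:
  b3: preds {b1,b2}: {b0,b1} ∩ {b0,b2} = {b0}; idom=b0
  b4: preds {b2,b3,b5}: {b0,b2} ∩ {b0,b3} ∩ {b0,b4,b5} = {b0}; idom=b0
  b6: preds {b0,b3,b4,b5}: {b0} ∩ {b0,b3} ∩ {b0,b4} ∩ {b0,b4,b5} = {b0}; idom=b0

Frontier:
  b3←b1: walk b1 to b0
  b3←b2: walk b2 to b0
  b4←b2: walk b2 to b0
  b4←b3: walk b3 to b0
  b4←b5: walk b5→b4 to b0
  b6←b0: walk · to b0
  b6←b3: walk b3 to b0
  b6←b4: walk b4 to b0
  b6←b5: walk b5→b4 to b0
  DF(b0)=∅
  DF(b1)={b3}
  DF(b2)={b3,b4}
  DF(b3)={b4,b6}
  DF(b4)={b4,b6}
  DF(b5)={b4,b6}
  DF(b6)=∅

DF(b4) = ["b4", "b6"]

Answer: ["b4", "b6"]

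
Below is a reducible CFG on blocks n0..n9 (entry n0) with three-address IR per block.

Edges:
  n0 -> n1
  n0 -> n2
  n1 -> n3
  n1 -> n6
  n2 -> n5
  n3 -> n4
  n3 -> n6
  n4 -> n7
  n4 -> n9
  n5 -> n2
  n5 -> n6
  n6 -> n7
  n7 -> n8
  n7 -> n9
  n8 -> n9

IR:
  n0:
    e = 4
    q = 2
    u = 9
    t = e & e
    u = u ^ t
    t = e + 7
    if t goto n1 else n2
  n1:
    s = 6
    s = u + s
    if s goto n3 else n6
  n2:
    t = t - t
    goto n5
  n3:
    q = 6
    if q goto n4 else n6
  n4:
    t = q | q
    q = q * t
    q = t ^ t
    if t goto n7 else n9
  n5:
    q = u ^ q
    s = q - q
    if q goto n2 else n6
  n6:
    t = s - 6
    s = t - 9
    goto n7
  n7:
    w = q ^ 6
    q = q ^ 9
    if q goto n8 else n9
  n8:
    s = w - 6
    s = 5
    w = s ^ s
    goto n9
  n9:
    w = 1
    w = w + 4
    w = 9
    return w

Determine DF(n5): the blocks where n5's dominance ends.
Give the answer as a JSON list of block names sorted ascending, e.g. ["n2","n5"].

Answer: ["n2", "n6"]

Derivation:
idom tree: n1←n0 n2←n0 n3←n1 n4←n3 n5←n2 n6←n0 n7←n0 n8←n7 n9←n0
Join-block Dom:
  n2: preds {n0,n5}: {n0} ∩ {n0,n2,n5} = {n0}; idom=n0
  n6: preds {n1,n3,n5}: {n0,n1} ∩ {n0,n1,n3} ∩ {n0,n2,n5} = {n0}; idom=n0
  n7: preds {n4,n6}: {n0,n1,n3,n4} ∩ {n0,n6} = {n0}; idom=n0
  n9: preds {n4,n7,n8}: {n0,n1,n3,n4} ∩ {n0,n7} ∩ {n0,n7,n8} = {n0}; idom=n0

DF derivation:
  join n2 pred n0: · stop@n0
  join n2 pred n5: n5→n2 stop@n0
  join n6 pred n1: n1 stop@n0
  join n6 pred n3: n3→n1 stop@n0
  join n6 pred n5: n5→n2 stop@n0
  join n7 pred n4: n4→n3→n1 stop@n0
  join n7 pred n6: n6 stop@n0
  join n9 pred n4: n4→n3→n1 stop@n0
  join n9 pred n7: n7 stop@n0
  join n9 pred n8: n8→n7 stop@n0
  n0 → ∅
  n1 → {n6,n7,n9}
  n2 → {n2,n6}
  n3 → {n6,n7,n9}
  n4 → {n7,n9}
  n5 → {n2,n6}
  n6 → {n7}
  n7 → {n9}
  n8 → {n9}
  n9 → ∅

DF(n5) = ["n2", "n6"]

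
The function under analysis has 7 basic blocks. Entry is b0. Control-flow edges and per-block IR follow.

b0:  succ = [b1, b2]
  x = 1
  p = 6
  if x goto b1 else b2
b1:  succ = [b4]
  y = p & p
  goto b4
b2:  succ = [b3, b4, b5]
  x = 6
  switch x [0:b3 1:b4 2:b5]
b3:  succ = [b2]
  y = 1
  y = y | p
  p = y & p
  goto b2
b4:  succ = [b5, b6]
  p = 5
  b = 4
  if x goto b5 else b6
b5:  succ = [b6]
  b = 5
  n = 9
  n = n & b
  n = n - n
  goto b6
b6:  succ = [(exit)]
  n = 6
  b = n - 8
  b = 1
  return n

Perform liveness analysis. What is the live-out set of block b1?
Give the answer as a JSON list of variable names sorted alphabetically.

Answer: ["x"]

Working:
Block summaries:
  b0: def={p,x} ue=∅
  b1: def={y} ue={p}
  b2: def={x} ue=∅
  b3: def={p,y} ue={p}
  b4: def={b,p} ue={x}
  b5: def={b,n} ue=∅
  b6: def={b,n} ue=∅

Liveness:
  b0 li=∅ lo={p,x}
  b1 li={p,x} lo={x}
  b2 li={p} lo={p,x}
  b3 li={p} lo={p}
  b4 li={x} lo=∅
  b5 li=∅ lo=∅
  b6 li=∅ lo=∅

live-out(b1) = ["x"]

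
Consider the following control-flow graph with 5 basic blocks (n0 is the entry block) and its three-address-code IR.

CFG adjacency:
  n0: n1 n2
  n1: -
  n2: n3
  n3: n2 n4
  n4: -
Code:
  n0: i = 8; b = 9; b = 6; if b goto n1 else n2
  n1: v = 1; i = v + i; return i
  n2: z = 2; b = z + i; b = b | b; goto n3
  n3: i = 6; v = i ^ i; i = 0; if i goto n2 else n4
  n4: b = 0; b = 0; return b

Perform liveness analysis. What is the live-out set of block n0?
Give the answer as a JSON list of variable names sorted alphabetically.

Answer: ["i"]

Working:
Per-block:
  n0: def={b,i} ue=∅
  n1: def={i,v} ue={i}
  n2: def={b,z} ue={i}
  n3: def={i,v} ue=∅
  n4: def={b} ue=∅

Backward fixpoint:
  n0 li=∅ lo={i}
  n1 li={i} lo=∅
  n2 li={i} lo=∅
  n3 li=∅ lo={i}
  n4 li=∅ lo=∅

live-out(n0) = ["i"]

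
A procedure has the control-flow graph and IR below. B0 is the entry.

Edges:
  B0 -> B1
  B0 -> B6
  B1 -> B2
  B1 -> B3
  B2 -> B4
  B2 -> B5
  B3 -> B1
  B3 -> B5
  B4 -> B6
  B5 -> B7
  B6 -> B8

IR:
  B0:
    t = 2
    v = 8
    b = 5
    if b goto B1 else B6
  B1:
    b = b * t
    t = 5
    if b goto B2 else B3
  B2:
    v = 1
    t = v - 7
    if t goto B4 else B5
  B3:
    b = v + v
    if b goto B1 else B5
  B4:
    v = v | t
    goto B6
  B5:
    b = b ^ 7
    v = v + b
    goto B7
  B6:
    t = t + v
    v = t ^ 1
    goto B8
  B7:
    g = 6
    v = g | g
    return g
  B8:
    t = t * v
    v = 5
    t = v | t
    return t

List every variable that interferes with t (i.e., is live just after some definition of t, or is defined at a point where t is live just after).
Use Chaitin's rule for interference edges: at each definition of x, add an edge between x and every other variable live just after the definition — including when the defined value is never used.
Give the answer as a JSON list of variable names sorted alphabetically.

Per-block:
  B0: def={b,t,v} ue=∅
  B1: def={b,t} ue={b,t}
  B2: def={t,v} ue=∅
  B3: def={b} ue={v}
  B4: def={v} ue={t,v}
  B5: def={b,v} ue={b,v}
  B6: def={t,v} ue={t,v}
  B7: def={g,v} ue=∅
  B8: def={t,v} ue={t,v}

Live sets:
  live B0: ∅→{b,t,v}
  live B1: {b,t,v}→{b,t,v}
  live B2: {b}→{b,t,v}
  live B3: {t,v}→{b,t,v}
  live B4: {t,v}→{t,v}
  live B5: {b,v}→∅
  live B6: {t,v}→{t,v}
  live B7: ∅→∅
  live B8: {t,v}→∅

Conflict graph:
  b: {t,v}
  g: {v}
  t: {b,v}
  v: {b,g,t}

N(t) = ["b", "v"]

Answer: ["b", "v"]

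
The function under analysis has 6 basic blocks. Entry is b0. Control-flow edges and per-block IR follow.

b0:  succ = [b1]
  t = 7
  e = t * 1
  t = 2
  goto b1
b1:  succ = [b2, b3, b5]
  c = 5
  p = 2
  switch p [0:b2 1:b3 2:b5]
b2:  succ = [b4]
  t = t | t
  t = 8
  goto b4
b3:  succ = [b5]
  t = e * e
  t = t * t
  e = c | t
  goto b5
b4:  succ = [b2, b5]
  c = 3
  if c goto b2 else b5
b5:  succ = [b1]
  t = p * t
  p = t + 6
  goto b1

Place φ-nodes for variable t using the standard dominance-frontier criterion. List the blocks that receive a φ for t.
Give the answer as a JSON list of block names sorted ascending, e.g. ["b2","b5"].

Answer: ["b1", "b2", "b5"]

Analysis:
idom tree: b1←b0 b2←b1 b3←b1 b4←b2 b5←b1
Dom at joins:
  b1: preds {b0,b5}: {b0} ∩ {b0,b1,b5} = {b0}; idom=b0
  b2: preds {b1,b4}: {b0,b1} ∩ {b0,b1,b2,b4} = {b0,b1}; idom=b1
  b5: preds {b1,b3,b4}: {b0,b1} ∩ {b0,b1,b3} ∩ {b0,b1,b2,b4} = {b0,b1}; idom=b1

DF derivation:
  b1←b0: walk · to b0
  b1←b5: walk b5→b1 to b0
  b2←b1: walk · to b1
  b2←b4: walk b4→b2 to b1
  b5←b1: walk · to b1
  b5←b3: walk b3 to b1
  b5←b4: walk b4→b2 to b1
  b0: DF=∅
  b1: DF={b1}
  b2: DF={b2,b5}
  b3: DF={b5}
  b4: DF={b2,b5}
  b5: DF={b1}

φ for t: defs {b0,b2,b3,b5}
  DF⁺ = {b1,b2,b5}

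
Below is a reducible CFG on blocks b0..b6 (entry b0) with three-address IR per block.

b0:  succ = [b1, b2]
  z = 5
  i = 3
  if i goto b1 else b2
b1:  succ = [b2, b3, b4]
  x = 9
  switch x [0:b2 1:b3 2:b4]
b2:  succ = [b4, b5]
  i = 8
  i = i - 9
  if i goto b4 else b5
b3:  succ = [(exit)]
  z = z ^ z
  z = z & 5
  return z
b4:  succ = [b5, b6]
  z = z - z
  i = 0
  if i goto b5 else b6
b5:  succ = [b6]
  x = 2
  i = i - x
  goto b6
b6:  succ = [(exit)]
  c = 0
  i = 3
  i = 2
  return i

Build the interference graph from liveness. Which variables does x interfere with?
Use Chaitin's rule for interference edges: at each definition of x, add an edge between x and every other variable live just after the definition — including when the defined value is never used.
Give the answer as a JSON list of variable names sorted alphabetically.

Block summaries:
  b0 def {i,z} use ∅
  b1 def {x} use ∅
  b2 def {i} use ∅
  b3 def {z} use {z}
  b4 def {i,z} use {z}
  b5 def {i,x} use {i}
  b6 def {c,i} use ∅

Backward fixpoint:
  b0 li=∅ lo={z}
  b1 li={z} lo={z}
  b2 li={z} lo={i,z}
  b3 li={z} lo=∅
  b4 li={z} lo={i}
  b5 li={i} lo=∅
  b6 li=∅ lo=∅

Interfere edges:
  c — ∅
  i — {x,z}
  x — {i,z}
  z — {i,x}

N(x) = ["i", "z"]

Answer: ["i", "z"]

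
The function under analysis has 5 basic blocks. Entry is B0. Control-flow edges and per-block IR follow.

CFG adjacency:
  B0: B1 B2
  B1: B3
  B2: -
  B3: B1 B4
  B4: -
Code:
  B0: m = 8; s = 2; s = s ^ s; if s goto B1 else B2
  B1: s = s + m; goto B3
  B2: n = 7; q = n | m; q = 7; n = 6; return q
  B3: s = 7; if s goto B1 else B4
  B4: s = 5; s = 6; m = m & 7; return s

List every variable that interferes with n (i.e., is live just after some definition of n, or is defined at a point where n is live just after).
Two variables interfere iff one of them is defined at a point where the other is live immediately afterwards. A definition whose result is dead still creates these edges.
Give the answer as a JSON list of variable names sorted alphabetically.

Answer: ["m", "q"]

Analysis:
Per-block:
  B0 def {m,s} use ∅
  B1 def {s} use {m,s}
  B2 def {n,q} use {m}
  B3 def {s} use ∅
  B4 def {m,s} use {m}

Backward fixpoint:
  B0 li=∅ lo={m,s}
  B1 li={m,s} lo={m}
  B2 li={m} lo=∅
  B3 li={m} lo={m,s}
  B4 li={m} lo=∅

Interference:
  m↔{n,s}
  n↔{m,q}
  q↔{n}
  s↔{m}

N(n) = ["m", "q"]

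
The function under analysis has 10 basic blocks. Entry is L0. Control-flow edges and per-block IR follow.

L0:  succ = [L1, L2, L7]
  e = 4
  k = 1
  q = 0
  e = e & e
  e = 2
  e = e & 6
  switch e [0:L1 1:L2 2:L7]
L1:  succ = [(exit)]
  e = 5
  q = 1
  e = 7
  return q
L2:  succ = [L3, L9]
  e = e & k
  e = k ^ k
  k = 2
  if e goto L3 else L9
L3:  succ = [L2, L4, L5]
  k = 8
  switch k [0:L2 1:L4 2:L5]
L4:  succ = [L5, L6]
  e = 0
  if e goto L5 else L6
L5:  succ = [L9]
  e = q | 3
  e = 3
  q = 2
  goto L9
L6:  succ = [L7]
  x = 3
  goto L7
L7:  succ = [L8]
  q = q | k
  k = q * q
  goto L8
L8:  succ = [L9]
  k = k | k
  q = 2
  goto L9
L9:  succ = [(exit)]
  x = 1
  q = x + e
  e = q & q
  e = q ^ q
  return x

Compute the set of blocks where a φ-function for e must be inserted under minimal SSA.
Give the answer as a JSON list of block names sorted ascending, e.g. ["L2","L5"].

idom tree: L1←L0 L2←L0 L3←L2 L4←L3 L5←L3 L6←L4 L7←L0 L8←L7 L9←L0
Join-block Dom:
  L2: preds {L0,L3}: {L0} ∩ {L0,L2,L3} = {L0}; idom=L0
  L5: preds {L3,L4}: {L0,L2,L3} ∩ {L0,L2,L3,L4} = {L0,L2,L3}; idom=L3
  L7: preds {L0,L6}: {L0} ∩ {L0,L2,L3,L4,L6} = {L0}; idom=L0
  L9: preds {L2,L5,L8}: {L0,L2} ∩ {L0,L2,L3,L5} ∩ {L0,L7,L8} = {L0}; idom=L0

DF walk-up:
  join L2 pred L0: · stop@L0
  join L2 pred L3: L3→L2 stop@L0
  join L5 pred L3: · stop@L3
  join L5 pred L4: L4 stop@L3
  join L7 pred L0: · stop@L0
  join L7 pred L6: L6→L4→L3→L2 stop@L0
  join L9 pred L2: L2 stop@L0
  join L9 pred L5: L5→L3→L2 stop@L0
  join L9 pred L8: L8→L7 stop@L0
  L0 → ∅
  L1 → ∅
  L2 → {L2,L7,L9}
  L3 → {L2,L7,L9}
  L4 → {L5,L7}
  L5 → {L9}
  L6 → {L7}
  L7 → {L9}
  L8 → {L9}
  L9 → ∅

φ for e: defs {L0,L1,L2,L4,L5,L9}
  DF⁺ = {L2,L5,L7,L9}

Answer: ["L2", "L5", "L7", "L9"]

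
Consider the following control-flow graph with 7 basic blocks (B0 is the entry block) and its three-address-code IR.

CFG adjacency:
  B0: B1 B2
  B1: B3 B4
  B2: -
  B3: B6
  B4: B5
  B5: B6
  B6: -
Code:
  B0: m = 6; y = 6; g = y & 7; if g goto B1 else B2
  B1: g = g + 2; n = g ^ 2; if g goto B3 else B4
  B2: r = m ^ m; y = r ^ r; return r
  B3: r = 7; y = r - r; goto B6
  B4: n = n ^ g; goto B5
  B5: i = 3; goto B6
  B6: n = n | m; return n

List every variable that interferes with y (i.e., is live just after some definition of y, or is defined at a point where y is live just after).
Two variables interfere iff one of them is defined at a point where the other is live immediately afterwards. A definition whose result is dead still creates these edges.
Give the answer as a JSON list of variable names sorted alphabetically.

Answer: ["m", "n", "r"]

Working:
Per-block:
  B0: def={g,m,y} ue=∅
  B1: def={g,n} ue={g}
  B2: def={r,y} ue={m}
  B3: def={r,y} ue=∅
  B4: def={n} ue={g,n}
  B5: def={i} ue=∅
  B6: def={n} ue={m,n}

Liveness:
  live B0: ∅→{g,m}
  live B1: {g,m}→{g,m,n}
  live B2: {m}→∅
  live B3: {m,n}→{m,n}
  live B4: {g,m,n}→{m,n}
  live B5: {m,n}→{m,n}
  live B6: {m,n}→∅

Interference:
  g — {m,n}
  i — {m,n}
  m — {g,i,n,r,y}
  n — {g,i,m,r,y}
  r — {m,n,y}
  y — {m,n,r}

N(y) = ["m", "n", "r"]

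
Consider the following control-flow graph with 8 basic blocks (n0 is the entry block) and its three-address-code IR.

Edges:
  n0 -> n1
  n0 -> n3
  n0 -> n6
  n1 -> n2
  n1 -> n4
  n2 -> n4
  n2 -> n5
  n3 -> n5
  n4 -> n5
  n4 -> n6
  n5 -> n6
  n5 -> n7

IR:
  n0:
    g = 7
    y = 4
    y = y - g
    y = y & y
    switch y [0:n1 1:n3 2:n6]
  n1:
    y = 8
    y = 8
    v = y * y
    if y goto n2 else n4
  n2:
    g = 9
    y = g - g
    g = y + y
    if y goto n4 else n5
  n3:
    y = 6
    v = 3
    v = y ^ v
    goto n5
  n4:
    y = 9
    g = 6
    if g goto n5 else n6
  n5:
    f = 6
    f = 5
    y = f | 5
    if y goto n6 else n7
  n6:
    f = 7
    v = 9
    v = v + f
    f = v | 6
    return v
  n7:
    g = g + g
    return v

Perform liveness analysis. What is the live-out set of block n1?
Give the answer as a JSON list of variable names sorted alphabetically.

def/use:
  n0: {g,y} / ∅
  n1: {v,y} / ∅
  n2: {g,y} / ∅
  n3: {v,y} / ∅
  n4: {g,y} / ∅
  n5: {f,y} / ∅
  n6: {f,v} / ∅
  n7: {g} / {g,v}

Liveness:
  live n0: ∅→{g}
  live n1: ∅→{v}
  live n2: {v}→{g,v}
  live n3: {g}→{g,v}
  live n4: {v}→{g,v}
  live n5: {g,v}→{g,v}
  live n6: ∅→∅
  live n7: {g,v}→∅

live-out(n1) = ["v"]

Answer: ["v"]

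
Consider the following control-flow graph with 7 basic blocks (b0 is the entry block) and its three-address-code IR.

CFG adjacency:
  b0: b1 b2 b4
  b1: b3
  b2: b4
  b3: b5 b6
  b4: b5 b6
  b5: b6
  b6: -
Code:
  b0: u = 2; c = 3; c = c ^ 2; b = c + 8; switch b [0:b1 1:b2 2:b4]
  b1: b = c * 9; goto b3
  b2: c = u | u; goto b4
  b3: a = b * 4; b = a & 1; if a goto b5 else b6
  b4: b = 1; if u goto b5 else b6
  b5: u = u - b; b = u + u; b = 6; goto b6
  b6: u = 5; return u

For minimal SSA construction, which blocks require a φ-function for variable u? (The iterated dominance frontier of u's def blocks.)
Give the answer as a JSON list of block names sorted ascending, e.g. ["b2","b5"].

idom tree: b1←b0 b2←b0 b3←b1 b4←b0 b5←b0 b6←b0
Dom at joins:
  b4: preds {b0,b2}: {b0} ∩ {b0,b2} = {b0}; idom=b0
  b5: preds {b3,b4}: {b0,b1,b3} ∩ {b0,b4} = {b0}; idom=b0
  b6: preds {b3,b4,b5}: {b0,b1,b3} ∩ {b0,b4} ∩ {b0,b5} = {b0}; idom=b0

DF walk-up:
  b4←b0: walk · to b0
  b4←b2: walk b2 to b0
  b5←b3: walk b3→b1 to b0
  b5←b4: walk b4 to b0
  b6←b3: walk b3→b1 to b0
  b6←b4: walk b4 to b0
  b6←b5: walk b5 to b0
  b0: DF=∅
  b1: DF={b5,b6}
  b2: DF={b4}
  b3: DF={b5,b6}
  b4: DF={b5,b6}
  b5: DF={b6}
  b6: DF=∅

φ for u: defs {b0,b5,b6}
  DF⁺ = {b6}

Answer: ["b6"]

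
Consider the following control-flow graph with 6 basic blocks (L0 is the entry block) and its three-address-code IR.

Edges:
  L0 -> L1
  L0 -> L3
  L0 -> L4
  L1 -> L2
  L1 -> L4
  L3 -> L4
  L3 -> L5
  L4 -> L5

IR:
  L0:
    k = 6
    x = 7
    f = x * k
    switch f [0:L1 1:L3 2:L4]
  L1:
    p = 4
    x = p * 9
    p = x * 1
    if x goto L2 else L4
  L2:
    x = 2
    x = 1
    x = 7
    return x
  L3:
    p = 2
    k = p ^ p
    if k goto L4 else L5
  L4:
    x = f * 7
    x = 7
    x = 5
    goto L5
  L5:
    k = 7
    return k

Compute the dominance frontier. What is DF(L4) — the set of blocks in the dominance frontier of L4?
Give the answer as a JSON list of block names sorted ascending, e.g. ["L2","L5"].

Answer: ["L5"]

Analysis:
idom tree: L1←L0 L2←L1 L3←L0 L4←L0 L5←L0
Join-block Dom:
  L4: preds {L0,L1,L3}: {L0} ∩ {L0,L1} ∩ {L0,L3} = {L0}; idom=L0
  L5: preds {L3,L4}: {L0,L3} ∩ {L0,L4} = {L0}; idom=L0

DF derivation:
  L4←L0: walk · to L0
  L4←L1: walk L1 to L0
  L4←L3: walk L3 to L0
  L5←L3: walk L3 to L0
  L5←L4: walk L4 to L0
  DF(L0)=∅
  DF(L1)={L4}
  DF(L2)=∅
  DF(L3)={L4,L5}
  DF(L4)={L5}
  DF(L5)=∅

DF(L4) = ["L5"]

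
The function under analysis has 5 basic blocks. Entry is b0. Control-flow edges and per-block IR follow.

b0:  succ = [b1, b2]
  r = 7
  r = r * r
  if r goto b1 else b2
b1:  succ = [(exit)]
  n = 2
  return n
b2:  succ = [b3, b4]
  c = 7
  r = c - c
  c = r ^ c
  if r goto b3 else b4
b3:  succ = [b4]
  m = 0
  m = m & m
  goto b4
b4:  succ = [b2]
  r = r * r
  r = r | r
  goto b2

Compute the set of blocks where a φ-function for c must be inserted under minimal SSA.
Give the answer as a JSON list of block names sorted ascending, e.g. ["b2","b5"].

idom tree: b1←b0 b2←b0 b3←b2 b4←b2
Dom∩ at merges:
  b2: preds {b0,b4}: {b0} ∩ {b0,b2,b4} = {b0}; idom=b0
  b4: preds {b2,b3}: {b0,b2} ∩ {b0,b2,b3} = {b0,b2}; idom=b2

Frontier:
  b2←b0: walk · to b0
  b2←b4: walk b4→b2 to b0
  b4←b2: walk · to b2
  b4←b3: walk b3 to b2
  b0 → ∅
  b1 → ∅
  b2 → {b2}
  b3 → {b4}
  b4 → {b2}

φ for c: defs {b2}
  DF⁺ = {b2}

Answer: ["b2"]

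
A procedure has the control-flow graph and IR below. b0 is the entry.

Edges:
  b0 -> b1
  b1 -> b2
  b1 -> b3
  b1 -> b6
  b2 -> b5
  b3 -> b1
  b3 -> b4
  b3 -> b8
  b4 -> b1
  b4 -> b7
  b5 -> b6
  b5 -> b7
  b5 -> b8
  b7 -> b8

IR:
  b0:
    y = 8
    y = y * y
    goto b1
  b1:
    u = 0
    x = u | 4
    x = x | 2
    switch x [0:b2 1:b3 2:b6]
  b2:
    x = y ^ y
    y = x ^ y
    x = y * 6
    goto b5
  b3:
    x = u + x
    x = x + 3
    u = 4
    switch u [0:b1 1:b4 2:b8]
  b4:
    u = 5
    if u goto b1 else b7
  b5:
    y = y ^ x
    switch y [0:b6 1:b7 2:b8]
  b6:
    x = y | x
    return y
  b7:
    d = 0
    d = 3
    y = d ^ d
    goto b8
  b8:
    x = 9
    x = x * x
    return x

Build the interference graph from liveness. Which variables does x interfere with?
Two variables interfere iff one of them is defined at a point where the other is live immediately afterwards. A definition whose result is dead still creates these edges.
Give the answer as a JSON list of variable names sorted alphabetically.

Answer: ["u", "y"]

Working:
Per-block:
  b0 def {y} use ∅
  b1 def {u,x} use ∅
  b2 def {x,y} use {y}
  b3 def {u,x} use {u,x}
  b4 def {u} use ∅
  b5 def {y} use {x,y}
  b6 def {x} use {x,y}
  b7 def {d,y} use ∅
  b8 def {x} use ∅

Backward fixpoint:
  b0: in=∅ out={y}
  b1: in={y} out={u,x,y}
  b2: in={y} out={x,y}
  b3: in={u,x,y} out={y}
  b4: in={y} out={y}
  b5: in={x,y} out={x,y}
  b6: in={x,y} out=∅
  b7: in=∅ out=∅
  b8: in=∅ out=∅

Interference:
  d↔∅
  u↔{x,y}
  x↔{u,y}
  y↔{u,x}

N(x) = ["u", "y"]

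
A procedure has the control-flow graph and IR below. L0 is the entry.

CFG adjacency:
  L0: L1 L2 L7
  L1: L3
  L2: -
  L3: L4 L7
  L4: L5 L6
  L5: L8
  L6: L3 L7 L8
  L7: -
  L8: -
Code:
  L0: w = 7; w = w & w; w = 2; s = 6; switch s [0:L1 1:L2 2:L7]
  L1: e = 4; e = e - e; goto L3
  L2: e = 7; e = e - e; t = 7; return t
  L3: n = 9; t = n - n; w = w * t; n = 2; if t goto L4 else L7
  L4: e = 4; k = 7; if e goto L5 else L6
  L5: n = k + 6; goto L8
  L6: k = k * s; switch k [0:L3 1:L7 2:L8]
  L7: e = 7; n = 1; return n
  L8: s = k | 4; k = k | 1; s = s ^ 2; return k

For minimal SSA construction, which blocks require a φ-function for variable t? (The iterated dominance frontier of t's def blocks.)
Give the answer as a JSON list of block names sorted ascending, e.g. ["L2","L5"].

idom tree: L1←L0 L2←L0 L3←L1 L4←L3 L5←L4 L6←L4 L7←L0 L8←L4
Dom at joins:
  L3: preds {L1,L6}: {L0,L1} ∩ {L0,L1,L3,L4,L6} = {L0,L1}; idom=L1
  L7: preds {L0,L3,L6}: {L0} ∩ {L0,L1,L3} ∩ {L0,L1,L3,L4,L6} = {L0}; idom=L0
  L8: preds {L5,L6}: {L0,L1,L3,L4,L5} ∩ {L0,L1,L3,L4,L6} = {L0,L1,L3,L4}; idom=L4

DF derivation:
  L3←L1: walk · to L1
  L3←L6: walk L6→L4→L3 to L1
  L7←L0: walk · to L0
  L7←L3: walk L3→L1 to L0
  L7←L6: walk L6→L4→L3→L1 to L0
  L8←L5: walk L5 to L4
  L8←L6: walk L6 to L4
  L0 → ∅
  L1 → {L7}
  L2 → ∅
  L3 → {L3,L7}
  L4 → {L3,L7}
  L5 → {L8}
  L6 → {L3,L7,L8}
  L7 → ∅
  L8 → ∅

φ for t: defs {L2,L3}
  DF⁺ = {L3,L7}

Answer: ["L3", "L7"]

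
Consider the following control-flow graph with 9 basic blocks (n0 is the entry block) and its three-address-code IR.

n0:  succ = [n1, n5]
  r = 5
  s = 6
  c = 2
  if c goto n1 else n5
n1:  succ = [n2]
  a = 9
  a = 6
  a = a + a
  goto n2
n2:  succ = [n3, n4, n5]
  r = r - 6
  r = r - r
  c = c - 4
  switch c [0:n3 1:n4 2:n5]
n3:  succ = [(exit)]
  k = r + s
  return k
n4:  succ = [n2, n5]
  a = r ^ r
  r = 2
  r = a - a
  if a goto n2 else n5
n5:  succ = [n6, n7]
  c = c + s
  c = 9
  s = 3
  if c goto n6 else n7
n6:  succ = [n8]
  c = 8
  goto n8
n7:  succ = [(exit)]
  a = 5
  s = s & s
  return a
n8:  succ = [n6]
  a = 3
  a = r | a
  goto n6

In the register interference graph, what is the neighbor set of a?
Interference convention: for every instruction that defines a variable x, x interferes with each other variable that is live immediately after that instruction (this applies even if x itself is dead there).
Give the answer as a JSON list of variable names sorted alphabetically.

Answer: ["c", "r", "s"]

Analysis:
Block summaries:
  n0: {c,r,s} / ∅
  n1: {a} / ∅
  n2: {c,r} / {c,r}
  n3: {k} / {r,s}
  n4: {a,r} / {r}
  n5: {c,s} / {c,s}
  n6: {c} / ∅
  n7: {a,s} / {s}
  n8: {a} / {r}

Liveness:
  live n0: ∅→{c,r,s}
  live n1: {c,r,s}→{c,r,s}
  live n2: {c,r,s}→{c,r,s}
  live n3: {r,s}→∅
  live n4: {c,r,s}→{c,r,s}
  live n5: {c,r,s}→{r,s}
  live n6: {r}→{r}
  live n7: {s}→∅
  live n8: {r}→{r}

Interfere edges:
  a↔{c,r,s}
  c↔{a,r,s}
  k↔∅
  r↔{a,c,s}
  s↔{a,c,r}

N(a) = ["c", "r", "s"]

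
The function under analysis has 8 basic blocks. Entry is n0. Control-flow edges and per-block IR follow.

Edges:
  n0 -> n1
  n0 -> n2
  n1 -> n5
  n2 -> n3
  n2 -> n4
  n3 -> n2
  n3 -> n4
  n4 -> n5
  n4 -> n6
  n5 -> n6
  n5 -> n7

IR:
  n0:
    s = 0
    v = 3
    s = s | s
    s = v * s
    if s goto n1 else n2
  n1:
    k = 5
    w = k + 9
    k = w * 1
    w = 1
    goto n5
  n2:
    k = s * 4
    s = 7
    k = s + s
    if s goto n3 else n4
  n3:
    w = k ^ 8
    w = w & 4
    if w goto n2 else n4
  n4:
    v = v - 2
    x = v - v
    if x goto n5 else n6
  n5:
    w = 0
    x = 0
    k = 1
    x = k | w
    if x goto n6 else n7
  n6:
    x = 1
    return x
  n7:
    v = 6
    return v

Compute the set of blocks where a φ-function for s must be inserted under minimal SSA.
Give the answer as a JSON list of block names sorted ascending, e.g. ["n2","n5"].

Answer: ["n2", "n5", "n6"]

Working:
idom tree: n1←n0 n2←n0 n3←n2 n4←n2 n5←n0 n6←n0 n7←n5
Dom∩ at merges:
  n2: preds {n0,n3}: {n0} ∩ {n0,n2,n3} = {n0}; idom=n0
  n4: preds {n2,n3}: {n0,n2} ∩ {n0,n2,n3} = {n0,n2}; idom=n2
  n5: preds {n1,n4}: {n0,n1} ∩ {n0,n2,n4} = {n0}; idom=n0
  n6: preds {n4,n5}: {n0,n2,n4} ∩ {n0,n5} = {n0}; idom=n0

DF walk-up:
  n2←n0: walk · to n0
  n2←n3: walk n3→n2 to n0
  n4←n2: walk · to n2
  n4←n3: walk n3 to n2
  n5←n1: walk n1 to n0
  n5←n4: walk n4→n2 to n0
  n6←n4: walk n4→n2 to n0
  n6←n5: walk n5 to n0
  n0: DF=∅
  n1: DF={n5}
  n2: DF={n2,n5,n6}
  n3: DF={n2,n4}
  n4: DF={n5,n6}
  n5: DF={n6}
  n6: DF=∅
  n7: DF=∅

φ for s: defs {n0,n2}
  DF⁺ = {n2,n5,n6}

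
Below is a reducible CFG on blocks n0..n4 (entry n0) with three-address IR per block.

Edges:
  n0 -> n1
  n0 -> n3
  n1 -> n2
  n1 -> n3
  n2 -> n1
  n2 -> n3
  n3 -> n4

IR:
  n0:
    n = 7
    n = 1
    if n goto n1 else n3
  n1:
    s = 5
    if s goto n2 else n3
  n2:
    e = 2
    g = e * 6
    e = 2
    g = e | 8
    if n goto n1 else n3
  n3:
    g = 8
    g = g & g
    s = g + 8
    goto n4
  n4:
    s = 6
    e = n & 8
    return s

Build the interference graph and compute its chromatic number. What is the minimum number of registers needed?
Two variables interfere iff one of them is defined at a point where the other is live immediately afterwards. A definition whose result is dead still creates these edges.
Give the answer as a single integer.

Answer: 3

Working:
Block summaries:
  n0: {n} / ∅
  n1: {s} / ∅
  n2: {e,g} / {n}
  n3: {g,s} / ∅
  n4: {e,s} / {n}

Backward fixpoint:
  n0: in=∅ out={n}
  n1: in={n} out={n}
  n2: in={n} out={n}
  n3: in={n} out={n}
  n4: in={n} out=∅

Interfere edges:
  e: {n,s}
  g: {n}
  n: {e,g,s}
  s: {e,n}

Registers:
  lower bound: {e,n,s} mutually conflict ⇒ χ ≥ 3
  assign e→c1 g→c1 n→c0 s→c2 — no edge inside a register ⇒ χ ≤ 3
  χ = 3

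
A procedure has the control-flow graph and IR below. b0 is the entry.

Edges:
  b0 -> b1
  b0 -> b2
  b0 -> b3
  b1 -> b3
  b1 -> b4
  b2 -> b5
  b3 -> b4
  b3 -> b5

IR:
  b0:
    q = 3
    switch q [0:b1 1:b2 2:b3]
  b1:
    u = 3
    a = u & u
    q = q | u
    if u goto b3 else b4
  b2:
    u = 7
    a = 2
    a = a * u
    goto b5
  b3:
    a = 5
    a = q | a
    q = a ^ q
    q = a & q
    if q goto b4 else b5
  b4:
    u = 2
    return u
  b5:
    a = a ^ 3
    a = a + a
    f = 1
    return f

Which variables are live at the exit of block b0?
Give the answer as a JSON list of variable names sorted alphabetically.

Answer: ["q"]

Working:
Per-block:
  b0: {q} / ∅
  b1: {a,q,u} / {q}
  b2: {a,u} / ∅
  b3: {a,q} / {q}
  b4: {u} / ∅
  b5: {a,f} / {a}

Backward fixpoint:
  b0: in=∅ out={q}
  b1: in={q} out={q}
  b2: in=∅ out={a}
  b3: in={q} out={a}
  b4: in=∅ out=∅
  b5: in={a} out=∅

live-out(b0) = ["q"]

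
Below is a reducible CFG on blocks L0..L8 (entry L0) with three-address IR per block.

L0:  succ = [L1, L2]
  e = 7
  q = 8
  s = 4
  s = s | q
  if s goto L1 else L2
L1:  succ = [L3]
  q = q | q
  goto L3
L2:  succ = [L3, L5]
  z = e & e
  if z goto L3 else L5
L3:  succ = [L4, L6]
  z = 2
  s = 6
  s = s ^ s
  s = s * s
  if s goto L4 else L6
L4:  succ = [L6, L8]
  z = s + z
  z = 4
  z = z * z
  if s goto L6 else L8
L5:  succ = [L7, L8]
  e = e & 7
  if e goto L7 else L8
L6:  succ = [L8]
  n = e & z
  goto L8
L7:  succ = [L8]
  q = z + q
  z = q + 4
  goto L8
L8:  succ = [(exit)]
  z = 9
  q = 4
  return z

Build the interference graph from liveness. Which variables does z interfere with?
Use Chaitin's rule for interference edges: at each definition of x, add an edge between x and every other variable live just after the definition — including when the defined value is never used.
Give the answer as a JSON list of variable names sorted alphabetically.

Answer: ["e", "q", "s"]

Analysis:
Block summaries:
  L0: {e,q,s} / ∅
  L1: {q} / {q}
  L2: {z} / {e}
  L3: {s,z} / ∅
  L4: {z} / {s,z}
  L5: {e} / {e}
  L6: {n} / {e,z}
  L7: {q,z} / {q,z}
  L8: {q,z} / ∅

Live sets:
  L0: in=∅ out={e,q}
  L1: in={e,q} out={e}
  L2: in={e,q} out={e,q,z}
  L3: in={e} out={e,s,z}
  L4: in={e,s,z} out={e,z}
  L5: in={e,q,z} out={q,z}
  L6: in={e,z} out=∅
  L7: in={q,z} out=∅
  L8: in=∅ out=∅

Interference:
  e↔{q,s,z}
  n↔∅
  q↔{e,s,z}
  s↔{e,q,z}
  z↔{e,q,s}

N(z) = ["e", "q", "s"]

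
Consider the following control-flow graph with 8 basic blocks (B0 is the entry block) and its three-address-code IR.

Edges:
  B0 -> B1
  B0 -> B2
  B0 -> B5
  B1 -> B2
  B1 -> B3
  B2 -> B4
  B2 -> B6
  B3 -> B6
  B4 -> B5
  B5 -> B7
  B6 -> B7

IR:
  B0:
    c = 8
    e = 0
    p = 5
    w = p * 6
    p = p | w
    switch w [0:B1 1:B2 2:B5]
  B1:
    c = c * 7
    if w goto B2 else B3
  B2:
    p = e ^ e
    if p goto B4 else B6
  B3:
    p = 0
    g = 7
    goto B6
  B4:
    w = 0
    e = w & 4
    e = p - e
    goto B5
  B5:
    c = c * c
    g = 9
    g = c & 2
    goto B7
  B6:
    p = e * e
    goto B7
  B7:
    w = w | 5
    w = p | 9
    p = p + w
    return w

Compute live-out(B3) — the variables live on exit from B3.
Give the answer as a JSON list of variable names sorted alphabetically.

Block summaries:
  B0: {c,e,p,w} / ∅
  B1: {c} / {c,w}
  B2: {p} / {e}
  B3: {g,p} / ∅
  B4: {e,w} / {p}
  B5: {c,g} / {c}
  B6: {p} / {e}
  B7: {p,w} / {p,w}

Liveness:
  B0: in=∅ out={c,e,p,w}
  B1: in={c,e,w} out={c,e,w}
  B2: in={c,e,w} out={c,e,p,w}
  B3: in={e,w} out={e,w}
  B4: in={c,p} out={c,p,w}
  B5: in={c,p,w} out={p,w}
  B6: in={e,w} out={p,w}
  B7: in={p,w} out=∅

live-out(B3) = ["e", "w"]

Answer: ["e", "w"]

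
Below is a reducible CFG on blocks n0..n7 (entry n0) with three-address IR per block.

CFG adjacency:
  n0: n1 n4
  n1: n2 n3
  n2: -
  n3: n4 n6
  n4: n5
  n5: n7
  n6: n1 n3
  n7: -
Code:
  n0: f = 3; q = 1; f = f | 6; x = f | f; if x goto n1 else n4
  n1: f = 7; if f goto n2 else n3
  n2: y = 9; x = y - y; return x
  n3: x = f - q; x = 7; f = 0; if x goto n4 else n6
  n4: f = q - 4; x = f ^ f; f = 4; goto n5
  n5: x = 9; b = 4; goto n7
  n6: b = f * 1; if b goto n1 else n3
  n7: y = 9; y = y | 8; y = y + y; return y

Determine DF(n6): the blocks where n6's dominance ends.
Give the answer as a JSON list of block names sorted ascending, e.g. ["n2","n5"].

Answer: ["n1", "n3"]

Derivation:
idom tree: n1←n0 n2←n1 n3←n1 n4←n0 n5←n4 n6←n3 n7←n5
Dom at joins:
  n1: preds {n0,n6}: {n0} ∩ {n0,n1,n3,n6} = {n0}; idom=n0
  n3: preds {n1,n6}: {n0,n1} ∩ {n0,n1,n3,n6} = {n0,n1}; idom=n1
  n4: preds {n0,n3}: {n0} ∩ {n0,n1,n3} = {n0}; idom=n0

Frontier:
  n1←n0: walk · to n0
  n1←n6: walk n6→n3→n1 to n0
  n3←n1: walk · to n1
  n3←n6: walk n6→n3 to n1
  n4←n0: walk · to n0
  n4←n3: walk n3→n1 to n0
  DF(n0)=∅
  DF(n1)={n1,n4}
  DF(n2)=∅
  DF(n3)={n1,n3,n4}
  DF(n4)=∅
  DF(n5)=∅
  DF(n6)={n1,n3}
  DF(n7)=∅

DF(n6) = ["n1", "n3"]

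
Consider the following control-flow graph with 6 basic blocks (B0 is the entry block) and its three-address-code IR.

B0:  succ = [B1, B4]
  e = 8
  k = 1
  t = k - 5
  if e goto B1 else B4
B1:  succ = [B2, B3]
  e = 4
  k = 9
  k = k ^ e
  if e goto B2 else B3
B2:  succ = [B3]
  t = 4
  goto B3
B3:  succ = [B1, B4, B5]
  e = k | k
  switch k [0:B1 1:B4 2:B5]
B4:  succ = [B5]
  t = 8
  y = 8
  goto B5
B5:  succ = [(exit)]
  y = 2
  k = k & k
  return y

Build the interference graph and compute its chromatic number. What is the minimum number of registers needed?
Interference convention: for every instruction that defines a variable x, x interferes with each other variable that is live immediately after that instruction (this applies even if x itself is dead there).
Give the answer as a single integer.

Block summaries:
  B0: def={e,k,t} ue=∅
  B1: def={e,k} ue=∅
  B2: def={t} ue=∅
  B3: def={e} ue={k}
  B4: def={t,y} ue=∅
  B5: def={k,y} ue={k}

Liveness:
  live B0: ∅→{k}
  live B1: ∅→{k}
  live B2: {k}→{k}
  live B3: {k}→{k}
  live B4: {k}→{k}
  live B5: {k}→∅

Conflict graph:
  e↔{k,t}
  k↔{e,t,y}
  t↔{e,k}
  y↔{k}

Registers:
  lower bound: {e,k,t} mutually conflict ⇒ χ ≥ 3
  assign e→r1 k→r0 t→r2 y→r1 — no edge inside a register ⇒ χ ≤ 3
  χ = 3

Answer: 3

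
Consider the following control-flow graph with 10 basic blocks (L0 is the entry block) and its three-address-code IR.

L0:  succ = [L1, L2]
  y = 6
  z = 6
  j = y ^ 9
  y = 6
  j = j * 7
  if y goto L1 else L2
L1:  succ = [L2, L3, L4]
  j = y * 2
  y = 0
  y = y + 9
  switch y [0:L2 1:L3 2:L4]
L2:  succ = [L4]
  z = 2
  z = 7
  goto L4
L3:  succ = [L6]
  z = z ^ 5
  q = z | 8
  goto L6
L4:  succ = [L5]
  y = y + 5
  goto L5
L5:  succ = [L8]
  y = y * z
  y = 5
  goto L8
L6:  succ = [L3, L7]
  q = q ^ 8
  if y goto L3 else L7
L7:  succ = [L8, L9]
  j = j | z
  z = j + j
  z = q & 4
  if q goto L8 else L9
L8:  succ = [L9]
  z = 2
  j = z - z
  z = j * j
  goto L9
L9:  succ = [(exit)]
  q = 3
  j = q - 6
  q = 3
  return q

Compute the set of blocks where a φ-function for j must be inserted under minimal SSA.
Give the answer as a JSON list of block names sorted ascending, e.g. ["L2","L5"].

idom tree: L1←L0 L2←L0 L3←L1 L4←L0 L5←L4 L6←L3 L7←L6 L8←L0 L9←L0
Dom∩ at merges:
  L2: preds {L0,L1}: {L0} ∩ {L0,L1} = {L0}; idom=L0
  L3: preds {L1,L6}: {L0,L1} ∩ {L0,L1,L3,L6} = {L0,L1}; idom=L1
  L4: preds {L1,L2}: {L0,L1} ∩ {L0,L2} = {L0}; idom=L0
  L8: preds {L5,L7}: {L0,L4,L5} ∩ {L0,L1,L3,L6,L7} = {L0}; idom=L0
  L9: preds {L7,L8}: {L0,L1,L3,L6,L7} ∩ {L0,L8} = {L0}; idom=L0

DF walk-up:
  join L2 pred L0: · stop@L0
  join L2 pred L1: L1 stop@L0
  join L3 pred L1: · stop@L1
  join L3 pred L6: L6→L3 stop@L1
  join L4 pred L1: L1 stop@L0
  join L4 pred L2: L2 stop@L0
  join L8 pred L5: L5→L4 stop@L0
  join L8 pred L7: L7→L6→L3→L1 stop@L0
  join L9 pred L7: L7→L6→L3→L1 stop@L0
  join L9 pred L8: L8 stop@L0
  L0 → ∅
  L1 → {L2,L4,L8,L9}
  L2 → {L4}
  L3 → {L3,L8,L9}
  L4 → {L8}
  L5 → {L8}
  L6 → {L3,L8,L9}
  L7 → {L8,L9}
  L8 → {L9}
  L9 → ∅

φ for j: defs {L0,L1,L7,L8,L9}
  DF⁺ = {L2,L4,L8,L9}

Answer: ["L2", "L4", "L8", "L9"]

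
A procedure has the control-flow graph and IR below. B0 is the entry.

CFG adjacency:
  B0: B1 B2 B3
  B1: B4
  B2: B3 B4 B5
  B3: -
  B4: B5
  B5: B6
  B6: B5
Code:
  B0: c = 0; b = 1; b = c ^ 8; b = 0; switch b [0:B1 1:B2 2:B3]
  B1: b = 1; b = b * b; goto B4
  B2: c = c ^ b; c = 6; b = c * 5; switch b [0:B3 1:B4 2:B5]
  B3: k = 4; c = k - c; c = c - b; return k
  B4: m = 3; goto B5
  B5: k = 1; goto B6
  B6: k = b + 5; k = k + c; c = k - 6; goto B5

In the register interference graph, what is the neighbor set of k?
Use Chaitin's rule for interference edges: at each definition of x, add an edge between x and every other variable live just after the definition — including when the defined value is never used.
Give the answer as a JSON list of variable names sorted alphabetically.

Answer: ["b", "c"]

Working:
def/use:
  B0: {b,c} / ∅
  B1: {b} / ∅
  B2: {b,c} / {b,c}
  B3: {c,k} / {b,c}
  B4: {m} / ∅
  B5: {k} / ∅
  B6: {c,k} / {b,c}

Backward fixpoint:
  B0: in=∅ out={b,c}
  B1: in={c} out={b,c}
  B2: in={b,c} out={b,c}
  B3: in={b,c} out=∅
  B4: in={b,c} out={b,c}
  B5: in={b,c} out={b,c}
  B6: in={b,c} out={b,c}

Interference:
  b↔{c,k,m}
  c↔{b,k,m}
  k↔{b,c}
  m↔{b,c}

N(k) = ["b", "c"]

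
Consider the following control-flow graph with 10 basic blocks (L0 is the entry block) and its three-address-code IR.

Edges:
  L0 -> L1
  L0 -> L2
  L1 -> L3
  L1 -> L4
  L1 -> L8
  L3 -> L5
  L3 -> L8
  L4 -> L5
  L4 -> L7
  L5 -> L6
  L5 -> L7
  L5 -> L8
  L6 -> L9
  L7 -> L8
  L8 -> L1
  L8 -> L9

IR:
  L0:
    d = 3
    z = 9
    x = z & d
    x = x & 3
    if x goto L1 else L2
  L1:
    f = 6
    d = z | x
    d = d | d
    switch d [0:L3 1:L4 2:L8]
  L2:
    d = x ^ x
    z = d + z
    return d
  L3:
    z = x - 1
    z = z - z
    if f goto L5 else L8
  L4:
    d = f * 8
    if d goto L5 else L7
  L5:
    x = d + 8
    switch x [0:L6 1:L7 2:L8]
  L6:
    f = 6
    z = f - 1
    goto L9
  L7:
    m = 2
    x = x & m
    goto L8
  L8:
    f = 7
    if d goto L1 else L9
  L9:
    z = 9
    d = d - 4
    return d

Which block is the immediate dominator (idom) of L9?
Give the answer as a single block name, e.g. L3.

Answer: L1

Working:
idom tree: L1←L0 L2←L0 L3←L1 L4←L1 L5←L1 L6←L5 L7←L1 L8←L1 L9←L1
Join-block Dom:
  L1: preds {L0,L8}: {L0} ∩ {L0,L1,L8} = {L0}; idom=L0
  L5: preds {L3,L4}: {L0,L1,L3} ∩ {L0,L1,L4} = {L0,L1}; idom=L1
  L7: preds {L4,L5}: {L0,L1,L4} ∩ {L0,L1,L5} = {L0,L1}; idom=L1
  L8: preds {L1,L3,L5,L7}: {L0,L1} ∩ {L0,L1,L3} ∩ {L0,L1,L5} ∩ {L0,L1,L7} = {L0,L1}; idom=L1
  L9: preds {L6,L8}: {L0,L1,L5,L6} ∩ {L0,L1,L8} = {L0,L1}; idom=L1

idom(L9) = L1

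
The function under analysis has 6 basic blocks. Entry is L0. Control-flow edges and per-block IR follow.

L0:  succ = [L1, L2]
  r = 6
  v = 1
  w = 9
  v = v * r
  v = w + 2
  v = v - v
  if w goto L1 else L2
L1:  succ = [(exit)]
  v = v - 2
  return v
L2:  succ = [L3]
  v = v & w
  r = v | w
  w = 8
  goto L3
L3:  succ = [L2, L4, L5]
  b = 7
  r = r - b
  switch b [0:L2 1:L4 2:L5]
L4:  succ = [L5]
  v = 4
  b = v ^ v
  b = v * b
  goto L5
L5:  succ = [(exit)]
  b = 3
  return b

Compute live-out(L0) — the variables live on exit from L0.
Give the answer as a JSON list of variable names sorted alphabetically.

Answer: ["v", "w"]

Working:
Per-block:
  L0 def {r,v,w} use ∅
  L1 def {v} use {v}
  L2 def {r,v,w} use {v,w}
  L3 def {b,r} use {r}
  L4 def {b,v} use ∅
  L5 def {b} use ∅

Backward fixpoint:
  L0 li=∅ lo={v,w}
  L1 li={v} lo=∅
  L2 li={v,w} lo={r,v,w}
  L3 li={r,v,w} lo={v,w}
  L4 li=∅ lo=∅
  L5 li=∅ lo=∅

live-out(L0) = ["v", "w"]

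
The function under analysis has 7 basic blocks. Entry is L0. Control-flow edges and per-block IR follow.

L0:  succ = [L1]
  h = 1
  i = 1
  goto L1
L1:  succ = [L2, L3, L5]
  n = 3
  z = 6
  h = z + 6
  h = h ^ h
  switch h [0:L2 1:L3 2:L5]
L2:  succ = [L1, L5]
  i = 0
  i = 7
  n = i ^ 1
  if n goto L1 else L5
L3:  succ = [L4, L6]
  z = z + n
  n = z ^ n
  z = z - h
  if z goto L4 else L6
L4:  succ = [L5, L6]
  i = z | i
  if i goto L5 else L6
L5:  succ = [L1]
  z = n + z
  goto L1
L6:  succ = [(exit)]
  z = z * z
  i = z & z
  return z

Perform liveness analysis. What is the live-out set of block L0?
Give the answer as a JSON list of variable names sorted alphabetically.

Block summaries:
  L0: {h,i} / ∅
  L1: {h,n,z} / ∅
  L2: {i,n} / ∅
  L3: {n,z} / {h,n,z}
  L4: {i} / {i,z}
  L5: {z} / {n,z}
  L6: {i,z} / {z}

Live sets:
  live L0: ∅→{i}
  live L1: {i}→{h,i,n,z}
  live L2: {z}→{i,n,z}
  live L3: {h,i,n,z}→{i,n,z}
  live L4: {i,n,z}→{i,n,z}
  live L5: {i,n,z}→{i}
  live L6: {z}→∅

live-out(L0) = ["i"]

Answer: ["i"]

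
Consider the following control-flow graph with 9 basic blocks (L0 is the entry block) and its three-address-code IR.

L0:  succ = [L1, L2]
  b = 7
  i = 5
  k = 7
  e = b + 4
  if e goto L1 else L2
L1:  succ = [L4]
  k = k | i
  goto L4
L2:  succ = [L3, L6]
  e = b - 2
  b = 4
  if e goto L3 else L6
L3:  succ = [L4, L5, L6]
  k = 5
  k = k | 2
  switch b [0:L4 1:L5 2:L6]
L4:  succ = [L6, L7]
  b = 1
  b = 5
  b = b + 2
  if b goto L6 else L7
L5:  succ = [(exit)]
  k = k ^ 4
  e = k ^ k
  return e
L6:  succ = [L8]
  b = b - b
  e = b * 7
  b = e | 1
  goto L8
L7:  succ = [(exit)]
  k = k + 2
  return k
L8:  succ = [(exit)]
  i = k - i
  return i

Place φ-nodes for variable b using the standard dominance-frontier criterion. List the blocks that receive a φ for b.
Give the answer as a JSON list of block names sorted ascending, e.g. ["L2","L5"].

idom tree: L1←L0 L2←L0 L3←L2 L4←L0 L5←L3 L6←L0 L7←L4 L8←L6
Join-block Dom:
  L4: preds {L1,L3}: {L0,L1} ∩ {L0,L2,L3} = {L0}; idom=L0
  L6: preds {L2,L3,L4}: {L0,L2} ∩ {L0,L2,L3} ∩ {L0,L4} = {L0}; idom=L0

Frontier:
  L4←L1: walk L1 to L0
  L4←L3: walk L3→L2 to L0
  L6←L2: walk L2 to L0
  L6←L3: walk L3→L2 to L0
  L6←L4: walk L4 to L0
  DF(L0)=∅
  DF(L1)={L4}
  DF(L2)={L4,L6}
  DF(L3)={L4,L6}
  DF(L4)={L6}
  DF(L5)=∅
  DF(L6)=∅
  DF(L7)=∅
  DF(L8)=∅

φ for b: defs {L0,L2,L4,L6}
  DF⁺ = {L4,L6}

Answer: ["L4", "L6"]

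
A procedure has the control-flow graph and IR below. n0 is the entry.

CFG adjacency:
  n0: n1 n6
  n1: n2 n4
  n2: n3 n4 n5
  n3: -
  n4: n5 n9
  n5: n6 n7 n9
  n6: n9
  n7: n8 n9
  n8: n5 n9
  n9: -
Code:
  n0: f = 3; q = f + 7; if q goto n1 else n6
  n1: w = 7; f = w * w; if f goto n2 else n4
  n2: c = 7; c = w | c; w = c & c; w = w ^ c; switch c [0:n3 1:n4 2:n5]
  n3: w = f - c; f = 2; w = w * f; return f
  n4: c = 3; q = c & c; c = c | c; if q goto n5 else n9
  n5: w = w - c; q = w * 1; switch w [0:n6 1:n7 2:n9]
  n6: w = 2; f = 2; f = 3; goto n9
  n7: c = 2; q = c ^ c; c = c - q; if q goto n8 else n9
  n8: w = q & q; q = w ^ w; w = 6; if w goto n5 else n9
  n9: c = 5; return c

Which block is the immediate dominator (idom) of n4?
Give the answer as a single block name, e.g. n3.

idom tree: n1←n0 n2←n1 n3←n2 n4←n1 n5←n1 n6←n0 n7←n5 n8←n7 n9←n0
Dom∩ at merges:
  n4: preds {n1,n2}: {n0,n1} ∩ {n0,n1,n2} = {n0,n1}; idom=n1
  n5: preds {n2,n4,n8}: {n0,n1,n2} ∩ {n0,n1,n4} ∩ {n0,n1,n5,n7,n8} = {n0,n1}; idom=n1
  n6: preds {n0,n5}: {n0} ∩ {n0,n1,n5} = {n0}; idom=n0
  n9: preds {n4,n5,n6,n7,n8}: {n0,n1,n4} ∩ {n0,n1,n5} ∩ {n0,n6} ∩ {n0,n1,n5,n7} ∩ {n0,n1,n5,n7,n8} = {n0}; idom=n0

idom(n4) = n1

Answer: n1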